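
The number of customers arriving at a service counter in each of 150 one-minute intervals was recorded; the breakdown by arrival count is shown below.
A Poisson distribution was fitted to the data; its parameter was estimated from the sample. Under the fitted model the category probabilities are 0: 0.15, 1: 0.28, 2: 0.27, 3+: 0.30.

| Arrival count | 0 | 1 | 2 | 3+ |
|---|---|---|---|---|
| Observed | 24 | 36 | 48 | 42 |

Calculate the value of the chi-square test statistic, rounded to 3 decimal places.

Expected counts E_i = n·p_i: 150×0.15 = 22.5, 150×0.28 = 42, 150×0.27 = 40.5, 150×0.30 = 45.
0: (24 − 22.5)²/22.5 = 2.25/22.5 = 0.1000
1: (36 − 42)²/42 = 36/42 = 0.8571
2: (48 − 40.5)²/40.5 = 56.25/40.5 = 1.3889
3+: (42 − 45)²/45 = 9/45 = 0.2000
Sum = 2.546

2.546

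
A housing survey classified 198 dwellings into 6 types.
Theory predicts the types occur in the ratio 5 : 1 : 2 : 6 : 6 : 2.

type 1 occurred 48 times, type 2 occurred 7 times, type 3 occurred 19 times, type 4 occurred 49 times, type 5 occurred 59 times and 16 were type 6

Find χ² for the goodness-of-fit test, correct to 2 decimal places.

Ratio total = 22. Expected counts: 198×5/22 = 45, 198×1/22 = 9, 198×2/22 = 18, 198×6/22 = 54, 198×6/22 = 54, 198×2/22 = 18.
χ² = (48−45)²/45 + (7−9)²/9 + (19−18)²/18 + (49−54)²/54 + (59−54)²/54 + (16−18)²/18
   = 0.200 + 0.444 + 0.056 + 0.463 + 0.463 + 0.222
Sum = 1.85

1.85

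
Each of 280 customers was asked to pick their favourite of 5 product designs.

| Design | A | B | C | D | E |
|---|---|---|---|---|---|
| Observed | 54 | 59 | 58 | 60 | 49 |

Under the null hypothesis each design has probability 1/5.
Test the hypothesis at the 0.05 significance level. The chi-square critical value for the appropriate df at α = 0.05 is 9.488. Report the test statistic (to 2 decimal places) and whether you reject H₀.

Under H₀ each category has probability 1/5, so each expected count is 280/5 = 56.
A: (54 − 56)²/56 = 4/56 = 0.071
B: (59 − 56)²/56 = 9/56 = 0.161
C: (58 − 56)²/56 = 4/56 = 0.071
D: (60 − 56)²/56 = 16/56 = 0.286
E: (49 − 56)²/56 = 49/56 = 0.875
Sum = 1.46
df = 4. Since 1.46 < 9.488, we do not reject H₀.

1.46; do not reject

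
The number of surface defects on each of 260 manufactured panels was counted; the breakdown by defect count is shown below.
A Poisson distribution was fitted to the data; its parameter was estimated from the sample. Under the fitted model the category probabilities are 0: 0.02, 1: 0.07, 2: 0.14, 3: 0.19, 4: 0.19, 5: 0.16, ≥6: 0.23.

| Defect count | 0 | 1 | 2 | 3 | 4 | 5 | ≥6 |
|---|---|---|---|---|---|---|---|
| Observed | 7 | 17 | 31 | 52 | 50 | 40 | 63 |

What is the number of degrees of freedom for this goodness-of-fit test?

There are k = 7 categories and 1 parameter estimated from the data, so df = 7 − 1 − 1 = 5.

5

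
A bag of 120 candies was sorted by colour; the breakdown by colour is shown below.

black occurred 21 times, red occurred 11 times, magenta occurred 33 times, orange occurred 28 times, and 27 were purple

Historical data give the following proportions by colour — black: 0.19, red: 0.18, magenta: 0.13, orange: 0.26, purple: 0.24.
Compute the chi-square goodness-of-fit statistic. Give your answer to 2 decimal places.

25.19

Expected counts E_i = n·p_i: 120×0.19 = 22.8, 120×0.18 = 21.6, 120×0.13 = 15.6, 120×0.26 = 31.2, 120×0.24 = 28.8.
cat          O        E   (O−E)²/E
black       21     22.8      0.142
red         11     21.6      5.202
magenta     33     15.6     19.408
orange      28     31.2      0.328
purple      27     28.8      0.113
Sum = 25.19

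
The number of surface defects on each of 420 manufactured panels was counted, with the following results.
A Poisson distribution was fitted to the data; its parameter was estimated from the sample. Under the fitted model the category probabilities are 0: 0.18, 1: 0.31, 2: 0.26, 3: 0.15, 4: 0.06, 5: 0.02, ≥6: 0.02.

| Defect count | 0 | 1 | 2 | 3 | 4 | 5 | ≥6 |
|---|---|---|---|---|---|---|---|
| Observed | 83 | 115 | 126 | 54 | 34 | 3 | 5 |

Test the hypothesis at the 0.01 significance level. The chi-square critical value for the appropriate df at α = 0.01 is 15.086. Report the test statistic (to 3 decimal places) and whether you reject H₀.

14.290; do not reject

Expected counts E_i = n·p_i: 420×0.18 = 75.6, 420×0.31 = 130.2, 420×0.26 = 109.2, 420×0.15 = 63, 420×0.06 = 25.2, 420×0.02 = 8.4, 420×0.02 = 8.4.
χ² = (83−75.6)²/75.6 + (115−130.2)²/130.2 + (126−109.2)²/109.2 + (54−63)²/63 + (34−25.2)²/25.2 + (3−8.4)²/8.4 + (5−8.4)²/8.4
   = 0.7243 + 1.7745 + 2.5846 + 1.2857 + 3.0730 + 3.4714 + 1.3762
Sum = 14.290
df = 5. Since 14.290 < 15.086, we do not reject H₀.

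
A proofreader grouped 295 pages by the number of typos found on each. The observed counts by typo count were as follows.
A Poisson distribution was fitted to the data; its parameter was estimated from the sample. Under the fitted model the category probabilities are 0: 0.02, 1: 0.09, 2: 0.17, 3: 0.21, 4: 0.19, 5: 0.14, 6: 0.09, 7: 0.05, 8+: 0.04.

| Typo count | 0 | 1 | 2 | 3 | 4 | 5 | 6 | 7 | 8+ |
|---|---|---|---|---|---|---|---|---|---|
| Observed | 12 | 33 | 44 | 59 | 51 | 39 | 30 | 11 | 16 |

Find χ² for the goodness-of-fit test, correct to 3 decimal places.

12.248

Expected counts E_i = n·p_i: 295×0.02 = 5.9, 295×0.09 = 26.55, 295×0.17 = 50.15, 295×0.21 = 61.95, 295×0.19 = 56.05, 295×0.14 = 41.3, 295×0.09 = 26.55, 295×0.05 = 14.75, 295×0.04 = 11.8.
χ² = (12−5.9)²/5.9 + (33−26.55)²/26.55 + (44−50.15)²/50.15 + (59−61.95)²/61.95 + (51−56.05)²/56.05 + (39−41.3)²/41.3 + (30−26.55)²/26.55 + (11−14.75)²/14.75 + (16−11.8)²/11.8
   = 6.3068 + 1.5669 + 0.7542 + 0.1405 + 0.4550 + 0.1281 + 0.4483 + 0.9534 + 1.4949
Sum = 12.248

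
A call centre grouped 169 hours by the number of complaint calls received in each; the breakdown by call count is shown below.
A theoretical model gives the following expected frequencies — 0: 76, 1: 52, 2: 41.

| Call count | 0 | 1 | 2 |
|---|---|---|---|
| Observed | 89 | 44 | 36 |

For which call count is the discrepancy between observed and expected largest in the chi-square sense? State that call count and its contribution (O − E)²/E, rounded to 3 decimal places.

cat         O        E   (O−E)²/E
0          89       76     2.2237
1          44       52     1.2308
2          36       41     0.6098
The largest term is for 0: 2.224.

0, 2.224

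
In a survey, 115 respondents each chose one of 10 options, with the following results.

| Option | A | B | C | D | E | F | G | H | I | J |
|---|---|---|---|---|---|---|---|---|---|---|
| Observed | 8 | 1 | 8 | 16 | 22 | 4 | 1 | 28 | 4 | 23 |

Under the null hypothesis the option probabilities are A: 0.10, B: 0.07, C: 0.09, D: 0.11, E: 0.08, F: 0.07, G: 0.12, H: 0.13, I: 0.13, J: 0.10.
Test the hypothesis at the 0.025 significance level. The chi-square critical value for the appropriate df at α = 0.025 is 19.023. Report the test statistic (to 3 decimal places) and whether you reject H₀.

71.291; reject

Expected counts E_i = n·p_i: 115×0.10 = 11.5, 115×0.07 = 8.05, 115×0.09 = 10.35, 115×0.11 = 12.65, 115×0.08 = 9.2, 115×0.07 = 8.05, 115×0.12 = 13.8, 115×0.13 = 14.95, 115×0.13 = 14.95, 115×0.10 = 11.5.
χ² = (8−11.5)²/11.5 + (1−8.05)²/8.05 + (8−10.35)²/10.35 + (16−12.65)²/12.65 + (22−9.2)²/9.2 + (4−8.05)²/8.05 + (1−13.8)²/13.8 + (28−14.95)²/14.95 + (4−14.95)²/14.95 + (23−11.5)²/11.5
   = 1.0652 + 6.1742 + 0.5336 + 0.8872 + 17.8087 + 2.0376 + 11.8725 + 11.3915 + 8.0202 + 11.5000
Sum = 71.291
df = 9. Since 71.291 > 19.023, we reject H₀.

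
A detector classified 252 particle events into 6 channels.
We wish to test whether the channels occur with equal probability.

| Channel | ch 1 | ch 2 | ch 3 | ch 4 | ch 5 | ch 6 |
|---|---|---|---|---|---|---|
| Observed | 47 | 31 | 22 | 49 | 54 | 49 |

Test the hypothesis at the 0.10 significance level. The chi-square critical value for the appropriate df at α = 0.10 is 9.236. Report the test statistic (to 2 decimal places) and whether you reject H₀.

Expected count for each of the 6 categories: 252/6 = 42.
χ² = (47−42)²/42 + (31−42)²/42 + (22−42)²/42 + (49−42)²/42 + (54−42)²/42 + (49−42)²/42
   = 0.595 + 2.881 + 9.524 + 1.167 + 3.429 + 1.167
Sum = 18.76
df = 5. Since 18.76 > 9.236, we reject H₀.

18.76; reject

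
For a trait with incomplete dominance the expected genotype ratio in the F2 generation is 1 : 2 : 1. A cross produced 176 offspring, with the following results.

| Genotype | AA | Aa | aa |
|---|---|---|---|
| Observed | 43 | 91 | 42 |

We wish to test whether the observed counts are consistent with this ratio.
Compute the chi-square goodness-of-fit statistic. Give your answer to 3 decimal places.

0.216

Ratio total = 4. Expected counts: 176×1/4 = 44, 176×2/4 = 88, 176×1/4 = 44.
χ² = (43−44)²/44 + (91−88)²/88 + (42−44)²/44
   = 0.0227 + 0.1023 + 0.0909
Sum = 0.216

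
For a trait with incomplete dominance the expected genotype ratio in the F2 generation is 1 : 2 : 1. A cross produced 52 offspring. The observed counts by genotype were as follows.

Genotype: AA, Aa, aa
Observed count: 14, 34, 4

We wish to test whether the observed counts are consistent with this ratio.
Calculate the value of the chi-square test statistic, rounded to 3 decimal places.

8.769

Ratio total = 4. Expected counts: 52×1/4 = 13, 52×2/4 = 26, 52×1/4 = 13.
AA: (14 − 13)²/13 = 1/13 = 0.0769
Aa: (34 − 26)²/26 = 64/26 = 2.4615
aa: (4 − 13)²/13 = 81/13 = 6.2308
Sum = 8.769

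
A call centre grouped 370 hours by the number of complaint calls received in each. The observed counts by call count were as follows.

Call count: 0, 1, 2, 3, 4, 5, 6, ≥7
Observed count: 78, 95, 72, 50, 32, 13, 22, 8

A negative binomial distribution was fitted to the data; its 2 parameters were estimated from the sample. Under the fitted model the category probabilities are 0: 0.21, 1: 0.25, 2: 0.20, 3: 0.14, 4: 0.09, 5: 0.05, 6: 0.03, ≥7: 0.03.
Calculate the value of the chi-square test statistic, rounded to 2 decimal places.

Expected counts E_i = n·p_i: 370×0.21 = 77.7, 370×0.25 = 92.5, 370×0.20 = 74, 370×0.14 = 51.8, 370×0.09 = 33.3, 370×0.05 = 18.5, 370×0.03 = 11.1, 370×0.03 = 11.1.
0: (78 − 77.7)²/77.7 = 0.09/77.7 = 0.001
1: (95 − 92.5)²/92.5 = 6.25/92.5 = 0.068
2: (72 − 74)²/74 = 4/74 = 0.054
3: (50 − 51.8)²/51.8 = 3.24/51.8 = 0.063
4: (32 − 33.3)²/33.3 = 1.69/33.3 = 0.051
5: (13 − 18.5)²/18.5 = 30.25/18.5 = 1.635
6: (22 − 11.1)²/11.1 = 118.81/11.1 = 10.704
≥7: (8 − 11.1)²/11.1 = 9.61/11.1 = 0.866
Sum = 13.44

13.44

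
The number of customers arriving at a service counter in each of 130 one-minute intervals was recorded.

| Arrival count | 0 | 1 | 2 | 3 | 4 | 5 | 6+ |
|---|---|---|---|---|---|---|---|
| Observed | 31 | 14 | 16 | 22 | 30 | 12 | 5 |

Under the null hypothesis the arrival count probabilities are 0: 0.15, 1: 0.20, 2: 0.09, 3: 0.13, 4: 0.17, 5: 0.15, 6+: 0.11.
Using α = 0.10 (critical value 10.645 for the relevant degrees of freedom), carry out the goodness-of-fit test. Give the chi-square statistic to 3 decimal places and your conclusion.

Expected counts E_i = n·p_i: 130×0.15 = 19.5, 130×0.20 = 26, 130×0.09 = 11.7, 130×0.13 = 16.9, 130×0.17 = 22.1, 130×0.15 = 19.5, 130×0.11 = 14.3.
cat         O        E   (O−E)²/E
0          31     19.5     6.7821
1          14       26     5.5385
2          16     11.7     1.5803
3          22     16.9     1.5391
4          30     22.1     2.8240
5          12     19.5     2.8846
6+          5     14.3     6.0483
Sum = 27.197
df = 6. Since 27.197 > 10.645, we reject H₀.

27.197; reject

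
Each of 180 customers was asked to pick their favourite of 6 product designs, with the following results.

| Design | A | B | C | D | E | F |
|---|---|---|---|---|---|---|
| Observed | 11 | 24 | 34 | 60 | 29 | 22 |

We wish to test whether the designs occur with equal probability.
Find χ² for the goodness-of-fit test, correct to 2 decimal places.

45.93

Under H₀ each category has probability 1/6, so each expected count is 180/6 = 30.
A: (11 − 30)²/30 = 361/30 = 12.033
B: (24 − 30)²/30 = 36/30 = 1.200
C: (34 − 30)²/30 = 16/30 = 0.533
D: (60 − 30)²/30 = 900/30 = 30.000
E: (29 − 30)²/30 = 1/30 = 0.033
F: (22 − 30)²/30 = 64/30 = 2.133
Sum = 45.93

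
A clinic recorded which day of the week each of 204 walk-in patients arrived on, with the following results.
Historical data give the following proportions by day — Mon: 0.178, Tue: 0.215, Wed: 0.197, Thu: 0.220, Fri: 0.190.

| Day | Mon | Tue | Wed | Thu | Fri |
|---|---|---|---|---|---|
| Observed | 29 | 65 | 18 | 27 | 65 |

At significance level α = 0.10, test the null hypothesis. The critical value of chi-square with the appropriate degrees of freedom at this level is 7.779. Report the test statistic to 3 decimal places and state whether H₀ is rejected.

Expected counts E_i = n·p_i: 204×0.178 = 36.312, 204×0.215 = 43.86, 204×0.197 = 40.188, 204×0.220 = 44.88, 204×0.190 = 38.76.
cat         O        E   (O−E)²/E
Mon        29   36.312     1.4724
Tue        65    43.86    10.1892
Wed        18   40.188    12.2501
Thu        27    44.88     7.1233
Fri        65    38.76    17.7641
Sum = 48.799
df = 4. Since 48.799 > 7.779, we reject H₀.

48.799; reject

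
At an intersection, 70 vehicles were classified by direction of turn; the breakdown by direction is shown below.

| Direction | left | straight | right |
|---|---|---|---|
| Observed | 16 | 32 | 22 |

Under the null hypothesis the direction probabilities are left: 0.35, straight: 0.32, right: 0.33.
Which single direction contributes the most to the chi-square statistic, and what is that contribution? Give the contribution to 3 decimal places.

straight, 4.114

Expected counts E_i = n·p_i: 70×0.35 = 24.5, 70×0.32 = 22.4, 70×0.33 = 23.1.
χ² = (16−24.5)²/24.5 + (32−22.4)²/22.4 + (22−23.1)²/23.1
   = 2.9490 + 4.1143 + 0.0524
The largest term is for straight: 4.114.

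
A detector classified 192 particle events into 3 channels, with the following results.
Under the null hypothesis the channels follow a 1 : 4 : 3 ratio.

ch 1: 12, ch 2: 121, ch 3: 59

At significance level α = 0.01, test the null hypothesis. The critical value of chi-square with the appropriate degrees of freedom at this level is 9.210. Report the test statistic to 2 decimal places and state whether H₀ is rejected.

14.86; reject

Ratio total = 8. Expected counts: 192×1/8 = 24, 192×4/8 = 96, 192×3/8 = 72.
ch 1: (12 − 24)²/24 = 144/24 = 6.000
ch 2: (121 − 96)²/96 = 625/96 = 6.510
ch 3: (59 − 72)²/72 = 169/72 = 2.347
Sum = 14.86
df = 2. Since 14.86 > 9.210, we reject H₀.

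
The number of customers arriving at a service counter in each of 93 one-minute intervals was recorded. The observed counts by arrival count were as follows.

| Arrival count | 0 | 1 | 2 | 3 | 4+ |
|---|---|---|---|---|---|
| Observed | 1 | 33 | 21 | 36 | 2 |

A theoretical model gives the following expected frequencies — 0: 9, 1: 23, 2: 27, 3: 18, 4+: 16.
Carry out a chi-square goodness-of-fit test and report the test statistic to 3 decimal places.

0: (1 − 9)²/9 = 64/9 = 7.1111
1: (33 − 23)²/23 = 100/23 = 4.3478
2: (21 − 27)²/27 = 36/27 = 1.3333
3: (36 − 18)²/18 = 324/18 = 18.0000
4+: (2 − 16)²/16 = 196/16 = 12.2500
Sum = 43.042

43.042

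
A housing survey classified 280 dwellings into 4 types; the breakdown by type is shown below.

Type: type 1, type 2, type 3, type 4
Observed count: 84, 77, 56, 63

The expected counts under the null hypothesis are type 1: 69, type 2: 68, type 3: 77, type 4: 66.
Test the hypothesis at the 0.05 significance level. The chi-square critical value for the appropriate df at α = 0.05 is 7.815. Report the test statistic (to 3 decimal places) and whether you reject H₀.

10.316; reject

type 1: (84 − 69)²/69 = 225/69 = 3.2609
type 2: (77 − 68)²/68 = 81/68 = 1.1912
type 3: (56 − 77)²/77 = 441/77 = 5.7273
type 4: (63 − 66)²/66 = 9/66 = 0.1364
Sum = 10.316
df = 3. Since 10.316 > 7.815, we reject H₀.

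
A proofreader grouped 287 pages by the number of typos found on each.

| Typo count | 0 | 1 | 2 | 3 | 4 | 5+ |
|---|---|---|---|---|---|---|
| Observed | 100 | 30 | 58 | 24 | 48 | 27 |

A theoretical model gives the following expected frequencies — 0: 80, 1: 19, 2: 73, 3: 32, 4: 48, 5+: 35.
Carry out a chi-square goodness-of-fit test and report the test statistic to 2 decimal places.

cat         O        E   (O−E)²/E
0         100       80      5.000
1          30       19      6.368
2          58       73      3.082
3          24       32      2.000
4          48       48      0.000
5+         27       35      1.829
Sum = 18.28

18.28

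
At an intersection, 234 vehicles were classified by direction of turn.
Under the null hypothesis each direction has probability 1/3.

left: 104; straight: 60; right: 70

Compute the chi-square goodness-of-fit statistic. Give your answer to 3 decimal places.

Expected count for each of the 3 categories: 234/3 = 78.
cat           O        E   (O−E)²/E
left        104       78     8.6667
straight     60       78     4.1538
right        70       78     0.8205
Sum = 13.641

13.641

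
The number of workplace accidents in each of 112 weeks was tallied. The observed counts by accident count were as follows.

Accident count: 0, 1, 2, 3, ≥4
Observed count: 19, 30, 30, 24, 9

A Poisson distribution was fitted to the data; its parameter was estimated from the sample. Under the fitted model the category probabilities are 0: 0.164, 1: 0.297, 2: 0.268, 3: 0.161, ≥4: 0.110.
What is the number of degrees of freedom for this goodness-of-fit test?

3

There are k = 5 categories and 1 parameter estimated from the data, so df = 5 − 1 − 1 = 3.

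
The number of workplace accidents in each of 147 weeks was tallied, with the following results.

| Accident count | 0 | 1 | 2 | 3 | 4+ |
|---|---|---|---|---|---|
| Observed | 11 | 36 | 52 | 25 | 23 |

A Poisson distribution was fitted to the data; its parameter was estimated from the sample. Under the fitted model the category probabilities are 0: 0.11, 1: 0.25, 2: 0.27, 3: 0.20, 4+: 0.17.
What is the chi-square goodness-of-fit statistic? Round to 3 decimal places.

Expected counts E_i = n·p_i: 147×0.11 = 16.17, 147×0.25 = 36.75, 147×0.27 = 39.69, 147×0.20 = 29.4, 147×0.17 = 24.99.
cat         O        E   (O−E)²/E
0          11    16.17     1.6530
1          36    36.75     0.0153
2          52    39.69     3.8180
3          25     29.4     0.6585
4+         23    24.99     0.1585
Sum = 6.303

6.303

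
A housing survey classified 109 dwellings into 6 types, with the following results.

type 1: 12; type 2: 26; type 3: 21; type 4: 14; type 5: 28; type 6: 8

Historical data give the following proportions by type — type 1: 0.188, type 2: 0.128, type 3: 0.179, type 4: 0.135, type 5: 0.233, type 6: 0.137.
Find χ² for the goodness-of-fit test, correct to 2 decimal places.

17.56

Expected counts E_i = n·p_i: 109×0.188 = 20.492, 109×0.128 = 13.952, 109×0.179 = 19.511, 109×0.135 = 14.715, 109×0.233 = 25.397, 109×0.137 = 14.933.
χ² = (12−20.492)²/20.492 + (26−13.952)²/13.952 + (21−19.511)²/19.511 + (14−14.715)²/14.715 + (28−25.397)²/25.397 + (8−14.933)²/14.933
   = 3.519 + 10.404 + 0.114 + 0.035 + 0.267 + 3.219
Sum = 17.56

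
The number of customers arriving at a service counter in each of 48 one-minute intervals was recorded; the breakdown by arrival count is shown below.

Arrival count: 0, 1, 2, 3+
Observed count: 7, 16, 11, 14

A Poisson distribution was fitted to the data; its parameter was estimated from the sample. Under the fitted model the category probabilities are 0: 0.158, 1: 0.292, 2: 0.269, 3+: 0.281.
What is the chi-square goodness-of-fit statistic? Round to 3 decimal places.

0.628

Expected counts E_i = n·p_i: 48×0.158 = 7.584, 48×0.292 = 14.016, 48×0.269 = 12.912, 48×0.281 = 13.488.
cat         O        E   (O−E)²/E
0           7    7.584     0.0450
1          16   14.016     0.2808
2          11   12.912     0.2831
3+         14   13.488     0.0194
Sum = 0.628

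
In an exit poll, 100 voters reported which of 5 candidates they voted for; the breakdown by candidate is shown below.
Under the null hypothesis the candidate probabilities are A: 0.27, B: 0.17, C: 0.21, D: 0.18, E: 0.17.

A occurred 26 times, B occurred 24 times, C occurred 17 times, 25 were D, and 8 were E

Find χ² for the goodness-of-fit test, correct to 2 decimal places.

Expected counts E_i = n·p_i: 100×0.27 = 27, 100×0.17 = 17, 100×0.21 = 21, 100×0.18 = 18, 100×0.17 = 17.
χ² = (26−27)²/27 + (24−17)²/17 + (17−21)²/21 + (25−18)²/18 + (8−17)²/17
   = 0.037 + 2.882 + 0.762 + 2.722 + 4.765
Sum = 11.17

11.17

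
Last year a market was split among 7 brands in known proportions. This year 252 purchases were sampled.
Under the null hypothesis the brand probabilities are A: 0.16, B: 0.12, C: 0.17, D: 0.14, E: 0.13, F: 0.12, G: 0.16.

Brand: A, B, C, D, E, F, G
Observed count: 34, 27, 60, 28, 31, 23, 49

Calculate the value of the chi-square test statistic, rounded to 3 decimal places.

Expected counts E_i = n·p_i: 252×0.16 = 40.32, 252×0.12 = 30.24, 252×0.17 = 42.84, 252×0.14 = 35.28, 252×0.13 = 32.76, 252×0.12 = 30.24, 252×0.16 = 40.32.
χ² = (34−40.32)²/40.32 + (27−30.24)²/30.24 + (60−42.84)²/42.84 + (28−35.28)²/35.28 + (31−32.76)²/32.76 + (23−30.24)²/30.24 + (49−40.32)²/40.32
   = 0.9906 + 0.3471 + 6.8736 + 1.5022 + 0.0946 + 1.7334 + 1.8686
Sum = 13.410

13.410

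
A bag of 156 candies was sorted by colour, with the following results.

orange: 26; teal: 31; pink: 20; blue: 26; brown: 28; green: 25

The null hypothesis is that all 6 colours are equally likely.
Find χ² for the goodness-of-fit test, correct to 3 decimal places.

Expected count for each of the 6 categories: 156/6 = 26.
orange: (26 − 26)²/26 = 0/26 = 0.0000
teal: (31 − 26)²/26 = 25/26 = 0.9615
pink: (20 − 26)²/26 = 36/26 = 1.3846
blue: (26 − 26)²/26 = 0/26 = 0.0000
brown: (28 − 26)²/26 = 4/26 = 0.1538
green: (25 − 26)²/26 = 1/26 = 0.0385
Sum = 2.538

2.538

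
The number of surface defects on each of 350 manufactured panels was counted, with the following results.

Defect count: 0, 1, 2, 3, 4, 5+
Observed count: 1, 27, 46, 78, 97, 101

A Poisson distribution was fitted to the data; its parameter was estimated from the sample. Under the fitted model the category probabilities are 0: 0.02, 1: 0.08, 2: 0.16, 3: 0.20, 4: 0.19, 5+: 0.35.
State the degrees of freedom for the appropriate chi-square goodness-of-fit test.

4

There are k = 6 categories and 1 parameter estimated from the data, so df = 6 − 1 − 1 = 4.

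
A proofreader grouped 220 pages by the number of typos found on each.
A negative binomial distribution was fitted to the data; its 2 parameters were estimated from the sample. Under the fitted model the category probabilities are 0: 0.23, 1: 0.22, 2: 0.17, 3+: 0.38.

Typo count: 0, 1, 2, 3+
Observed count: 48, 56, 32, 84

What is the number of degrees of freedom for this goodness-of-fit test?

1

There are k = 4 categories and 2 parameters estimated from the data, so df = 4 − 1 − 2 = 1.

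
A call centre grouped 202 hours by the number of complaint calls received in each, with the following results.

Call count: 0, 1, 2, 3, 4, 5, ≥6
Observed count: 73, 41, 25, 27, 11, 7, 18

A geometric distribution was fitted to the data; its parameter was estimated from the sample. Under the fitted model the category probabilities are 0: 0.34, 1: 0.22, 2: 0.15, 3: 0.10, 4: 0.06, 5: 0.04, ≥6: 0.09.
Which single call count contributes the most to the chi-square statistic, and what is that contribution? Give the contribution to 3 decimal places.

3, 2.289

Expected counts E_i = n·p_i: 202×0.34 = 68.68, 202×0.22 = 44.44, 202×0.15 = 30.3, 202×0.10 = 20.2, 202×0.06 = 12.12, 202×0.04 = 8.08, 202×0.09 = 18.18.
cat         O        E   (O−E)²/E
0          73    68.68     0.2717
1          41    44.44     0.2663
2          25     30.3     0.9271
3          27     20.2     2.2891
4          11    12.12     0.1035
5           7     8.08     0.1444
≥6         18    18.18     0.0018
The largest term is for 3: 2.289.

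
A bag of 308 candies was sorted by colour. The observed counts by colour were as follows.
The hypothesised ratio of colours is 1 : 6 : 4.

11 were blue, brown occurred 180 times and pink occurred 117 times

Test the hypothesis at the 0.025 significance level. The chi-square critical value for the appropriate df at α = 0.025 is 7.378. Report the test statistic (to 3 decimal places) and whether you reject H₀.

Ratio total = 11. Expected counts: 308×1/11 = 28, 308×6/11 = 168, 308×4/11 = 112.
χ² = (11−28)²/28 + (180−168)²/168 + (117−112)²/112
   = 10.3214 + 0.8571 + 0.2232
Sum = 11.402
df = 2. Since 11.402 > 7.378, we reject H₀.

11.402; reject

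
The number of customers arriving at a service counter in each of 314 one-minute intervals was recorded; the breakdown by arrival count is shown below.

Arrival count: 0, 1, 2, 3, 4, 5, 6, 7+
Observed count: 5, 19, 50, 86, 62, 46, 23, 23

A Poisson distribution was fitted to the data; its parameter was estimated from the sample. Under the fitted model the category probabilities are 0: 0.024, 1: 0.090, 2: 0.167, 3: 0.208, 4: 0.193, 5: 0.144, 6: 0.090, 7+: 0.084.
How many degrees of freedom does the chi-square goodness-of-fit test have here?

There are k = 8 categories and 1 parameter estimated from the data, so df = 8 − 1 − 1 = 6.

6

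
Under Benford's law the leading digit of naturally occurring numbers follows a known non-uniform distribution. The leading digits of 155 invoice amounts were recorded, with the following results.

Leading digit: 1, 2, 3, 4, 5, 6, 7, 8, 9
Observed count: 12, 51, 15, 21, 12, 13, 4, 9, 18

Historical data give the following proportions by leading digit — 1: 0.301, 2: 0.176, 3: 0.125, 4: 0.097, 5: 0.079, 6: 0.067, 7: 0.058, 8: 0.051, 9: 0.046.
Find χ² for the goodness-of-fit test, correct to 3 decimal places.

Expected counts E_i = n·p_i: 155×0.301 = 46.655, 155×0.176 = 27.28, 155×0.125 = 19.375, 155×0.097 = 15.035, 155×0.079 = 12.245, 155×0.067 = 10.385, 155×0.058 = 8.99, 155×0.051 = 7.905, 155×0.046 = 7.13.
χ² = (12−46.655)²/46.655 + (51−27.28)²/27.28 + (15−19.375)²/19.375 + (21−15.035)²/15.035 + (12−12.245)²/12.245 + (13−10.385)²/10.385 + (4−8.99)²/8.99 + (9−7.905)²/7.905 + (18−7.13)²/7.13
   = 25.7415 + 20.6246 + 0.9879 + 2.3666 + 0.0049 + 0.6585 + 2.7698 + 0.1517 + 16.5718
Sum = 69.877

69.877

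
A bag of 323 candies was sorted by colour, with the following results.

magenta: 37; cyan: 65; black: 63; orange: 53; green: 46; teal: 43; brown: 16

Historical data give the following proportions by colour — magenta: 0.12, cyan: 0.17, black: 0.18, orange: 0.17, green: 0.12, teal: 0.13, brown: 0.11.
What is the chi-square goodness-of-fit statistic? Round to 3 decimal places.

14.519

Expected counts E_i = n·p_i: 323×0.12 = 38.76, 323×0.17 = 54.91, 323×0.18 = 58.14, 323×0.17 = 54.91, 323×0.12 = 38.76, 323×0.13 = 41.99, 323×0.11 = 35.53.
χ² = (37−38.76)²/38.76 + (65−54.91)²/54.91 + (63−58.14)²/58.14 + (53−54.91)²/54.91 + (46−38.76)²/38.76 + (43−41.99)²/41.99 + (16−35.53)²/35.53
   = 0.0799 + 1.8541 + 0.4063 + 0.0664 + 1.3524 + 0.0243 + 10.7352
Sum = 14.519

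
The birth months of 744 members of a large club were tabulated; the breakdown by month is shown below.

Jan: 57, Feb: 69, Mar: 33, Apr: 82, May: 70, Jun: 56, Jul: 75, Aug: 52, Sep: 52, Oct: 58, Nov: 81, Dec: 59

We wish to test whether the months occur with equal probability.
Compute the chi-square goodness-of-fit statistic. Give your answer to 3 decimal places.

Under H₀ each category has probability 1/12, so each expected count is 744/12 = 62.
χ² = (57−62)²/62 + (69−62)²/62 + (33−62)²/62 + (82−62)²/62 + (70−62)²/62 + (56−62)²/62 + (75−62)²/62 + (52−62)²/62 + (52−62)²/62 + (58−62)²/62 + (81−62)²/62 + (59−62)²/62
   = 0.4032 + 0.7903 + 13.5645 + 6.4516 + 1.0323 + 0.5806 + 2.7258 + 1.6129 + 1.6129 + 0.2581 + 5.8226 + 0.1452
Sum = 35.000

35.000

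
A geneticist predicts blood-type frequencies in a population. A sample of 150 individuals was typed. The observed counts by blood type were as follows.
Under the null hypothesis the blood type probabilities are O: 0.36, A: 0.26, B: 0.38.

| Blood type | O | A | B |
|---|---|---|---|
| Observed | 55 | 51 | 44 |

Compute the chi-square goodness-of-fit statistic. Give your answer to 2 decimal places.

6.68

Expected counts E_i = n·p_i: 150×0.36 = 54, 150×0.26 = 39, 150×0.38 = 57.
χ² = (55−54)²/54 + (51−39)²/39 + (44−57)²/57
   = 0.019 + 3.692 + 2.965
Sum = 6.68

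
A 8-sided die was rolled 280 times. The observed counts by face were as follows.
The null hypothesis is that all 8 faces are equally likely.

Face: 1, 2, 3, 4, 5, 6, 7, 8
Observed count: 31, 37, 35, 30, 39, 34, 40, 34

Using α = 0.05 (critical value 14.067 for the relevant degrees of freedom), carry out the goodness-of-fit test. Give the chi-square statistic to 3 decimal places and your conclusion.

Expected count for each of the 8 categories: 280/8 = 35.
χ² = (31−35)²/35 + (37−35)²/35 + (35−35)²/35 + (30−35)²/35 + (39−35)²/35 + (34−35)²/35 + (40−35)²/35 + (34−35)²/35
   = 0.4571 + 0.1143 + 0.0000 + 0.7143 + 0.4571 + 0.0286 + 0.7143 + 0.0286
Sum = 2.514
df = 7. Since 2.514 < 14.067, we do not reject H₀.

2.514; do not reject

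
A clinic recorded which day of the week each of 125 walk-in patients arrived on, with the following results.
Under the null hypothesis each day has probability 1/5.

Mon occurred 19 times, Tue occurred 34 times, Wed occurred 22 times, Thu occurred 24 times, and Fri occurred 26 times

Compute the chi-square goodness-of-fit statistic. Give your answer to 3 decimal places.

Under H₀ each category has probability 1/5, so each expected count is 125/5 = 25.
cat         O        E   (O−E)²/E
Mon        19       25     1.4400
Tue        34       25     3.2400
Wed        22       25     0.3600
Thu        24       25     0.0400
Fri        26       25     0.0400
Sum = 5.120

5.120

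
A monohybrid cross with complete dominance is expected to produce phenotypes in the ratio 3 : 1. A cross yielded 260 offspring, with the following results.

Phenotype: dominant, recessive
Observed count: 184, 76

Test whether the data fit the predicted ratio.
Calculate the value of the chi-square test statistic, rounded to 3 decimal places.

Ratio total = 4. Expected counts: 260×3/4 = 195, 260×1/4 = 65.
dominant: (184 − 195)²/195 = 121/195 = 0.6205
recessive: (76 − 65)²/65 = 121/65 = 1.8615
Sum = 2.482

2.482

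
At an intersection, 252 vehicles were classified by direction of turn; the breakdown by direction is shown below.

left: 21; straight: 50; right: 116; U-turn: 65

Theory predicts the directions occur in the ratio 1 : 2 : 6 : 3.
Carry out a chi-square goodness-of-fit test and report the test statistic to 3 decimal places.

2.381

Ratio total = 12. Expected counts: 252×1/12 = 21, 252×2/12 = 42, 252×6/12 = 126, 252×3/12 = 63.
χ² = (21−21)²/21 + (50−42)²/42 + (116−126)²/126 + (65−63)²/63
   = 0.0000 + 1.5238 + 0.7937 + 0.0635
Sum = 2.381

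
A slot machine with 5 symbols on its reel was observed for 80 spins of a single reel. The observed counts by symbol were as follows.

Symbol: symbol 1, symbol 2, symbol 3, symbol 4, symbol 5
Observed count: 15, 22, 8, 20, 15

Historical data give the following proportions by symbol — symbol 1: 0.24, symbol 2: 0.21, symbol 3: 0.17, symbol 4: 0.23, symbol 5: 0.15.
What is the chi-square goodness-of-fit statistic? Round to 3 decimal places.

5.723

Expected counts E_i = n·p_i: 80×0.24 = 19.2, 80×0.21 = 16.8, 80×0.17 = 13.6, 80×0.23 = 18.4, 80×0.15 = 12.
χ² = (15−19.2)²/19.2 + (22−16.8)²/16.8 + (8−13.6)²/13.6 + (20−18.4)²/18.4 + (15−12)²/12
   = 0.9188 + 1.6095 + 2.3059 + 0.1391 + 0.7500
Sum = 5.723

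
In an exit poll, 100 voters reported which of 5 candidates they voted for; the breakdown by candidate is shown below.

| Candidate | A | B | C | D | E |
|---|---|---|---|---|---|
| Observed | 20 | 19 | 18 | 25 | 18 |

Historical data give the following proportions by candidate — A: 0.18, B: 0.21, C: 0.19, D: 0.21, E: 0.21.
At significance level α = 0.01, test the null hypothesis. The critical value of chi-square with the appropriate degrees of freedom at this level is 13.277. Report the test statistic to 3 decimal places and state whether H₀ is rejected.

1.656; do not reject

Expected counts E_i = n·p_i: 100×0.18 = 18, 100×0.21 = 21, 100×0.19 = 19, 100×0.21 = 21, 100×0.21 = 21.
A: (20 − 18)²/18 = 4/18 = 0.2222
B: (19 − 21)²/21 = 4/21 = 0.1905
C: (18 − 19)²/19 = 1/19 = 0.0526
D: (25 − 21)²/21 = 16/21 = 0.7619
E: (18 − 21)²/21 = 9/21 = 0.4286
Sum = 1.656
df = 4. Since 1.656 < 13.277, we do not reject H₀.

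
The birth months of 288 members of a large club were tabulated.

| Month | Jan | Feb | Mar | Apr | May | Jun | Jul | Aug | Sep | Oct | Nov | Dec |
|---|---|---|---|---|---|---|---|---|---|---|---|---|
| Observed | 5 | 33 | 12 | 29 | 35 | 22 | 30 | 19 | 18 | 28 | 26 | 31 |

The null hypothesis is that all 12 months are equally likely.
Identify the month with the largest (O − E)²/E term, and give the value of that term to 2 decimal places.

Jan, 15.04

Expected count for each of the 12 categories: 288/12 = 24.
Jan: (5 − 24)²/24 = 361/24 = 15.042
Feb: (33 − 24)²/24 = 81/24 = 3.375
Mar: (12 − 24)²/24 = 144/24 = 6.000
Apr: (29 − 24)²/24 = 25/24 = 1.042
May: (35 − 24)²/24 = 121/24 = 5.042
Jun: (22 − 24)²/24 = 4/24 = 0.167
Jul: (30 − 24)²/24 = 36/24 = 1.500
Aug: (19 − 24)²/24 = 25/24 = 1.042
Sep: (18 − 24)²/24 = 36/24 = 1.500
Oct: (28 − 24)²/24 = 16/24 = 0.667
Nov: (26 − 24)²/24 = 4/24 = 0.167
Dec: (31 − 24)²/24 = 49/24 = 2.042
The largest term is for Jan: 15.04.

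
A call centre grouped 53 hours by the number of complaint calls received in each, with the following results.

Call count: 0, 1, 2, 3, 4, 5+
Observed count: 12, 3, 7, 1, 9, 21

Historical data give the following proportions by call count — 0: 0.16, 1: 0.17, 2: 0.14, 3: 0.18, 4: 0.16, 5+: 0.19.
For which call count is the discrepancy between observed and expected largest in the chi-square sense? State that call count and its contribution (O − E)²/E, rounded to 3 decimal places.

Expected counts E_i = n·p_i: 53×0.16 = 8.48, 53×0.17 = 9.01, 53×0.14 = 7.42, 53×0.18 = 9.54, 53×0.16 = 8.48, 53×0.19 = 10.07.
χ² = (12−8.48)²/8.48 + (3−9.01)²/9.01 + (7−7.42)²/7.42 + (1−9.54)²/9.54 + (9−8.48)²/8.48 + (21−10.07)²/10.07
   = 1.4611 + 4.0089 + 0.0238 + 7.6448 + 0.0319 + 11.8634
The largest term is for 5+: 11.863.

5+, 11.863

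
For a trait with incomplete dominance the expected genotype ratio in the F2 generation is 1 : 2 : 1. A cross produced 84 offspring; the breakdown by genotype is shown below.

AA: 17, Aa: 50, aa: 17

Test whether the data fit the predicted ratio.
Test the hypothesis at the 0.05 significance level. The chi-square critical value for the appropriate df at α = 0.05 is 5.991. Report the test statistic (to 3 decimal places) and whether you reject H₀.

3.048; do not reject

Ratio total = 4. Expected counts: 84×1/4 = 21, 84×2/4 = 42, 84×1/4 = 21.
AA: (17 − 21)²/21 = 16/21 = 0.7619
Aa: (50 − 42)²/42 = 64/42 = 1.5238
aa: (17 − 21)²/21 = 16/21 = 0.7619
Sum = 3.048
df = 2. Since 3.048 < 5.991, we do not reject H₀.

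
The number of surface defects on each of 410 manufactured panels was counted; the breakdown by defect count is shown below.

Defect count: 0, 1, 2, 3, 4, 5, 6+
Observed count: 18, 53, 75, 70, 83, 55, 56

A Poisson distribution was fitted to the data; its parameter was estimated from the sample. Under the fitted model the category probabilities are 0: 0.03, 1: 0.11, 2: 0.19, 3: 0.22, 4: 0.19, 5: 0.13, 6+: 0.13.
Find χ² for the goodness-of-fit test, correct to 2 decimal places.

9.18

Expected counts E_i = n·p_i: 410×0.03 = 12.3, 410×0.11 = 45.1, 410×0.19 = 77.9, 410×0.22 = 90.2, 410×0.19 = 77.9, 410×0.13 = 53.3, 410×0.13 = 53.3.
0: (18 − 12.3)²/12.3 = 32.49/12.3 = 2.641
1: (53 − 45.1)²/45.1 = 62.41/45.1 = 1.384
2: (75 − 77.9)²/77.9 = 8.41/77.9 = 0.108
3: (70 − 90.2)²/90.2 = 408.04/90.2 = 4.524
4: (83 − 77.9)²/77.9 = 26.01/77.9 = 0.334
5: (55 − 53.3)²/53.3 = 2.89/53.3 = 0.054
6+: (56 − 53.3)²/53.3 = 7.29/53.3 = 0.137
Sum = 9.18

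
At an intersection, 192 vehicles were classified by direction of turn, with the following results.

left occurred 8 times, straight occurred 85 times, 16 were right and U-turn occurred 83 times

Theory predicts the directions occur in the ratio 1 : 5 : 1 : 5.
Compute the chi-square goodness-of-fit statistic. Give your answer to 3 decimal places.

4.425

Ratio total = 12. Expected counts: 192×1/12 = 16, 192×5/12 = 80, 192×1/12 = 16, 192×5/12 = 80.
χ² = (8−16)²/16 + (85−80)²/80 + (16−16)²/16 + (83−80)²/80
   = 4.0000 + 0.3125 + 0.0000 + 0.1125
Sum = 4.425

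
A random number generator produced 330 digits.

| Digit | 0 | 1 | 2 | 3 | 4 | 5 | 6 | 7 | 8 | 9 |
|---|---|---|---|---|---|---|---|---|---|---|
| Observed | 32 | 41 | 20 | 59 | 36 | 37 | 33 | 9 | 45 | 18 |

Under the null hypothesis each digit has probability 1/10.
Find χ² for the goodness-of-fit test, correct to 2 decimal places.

56.97

Expected count for each of the 10 categories: 330/10 = 33.
cat         O        E   (O−E)²/E
0          32       33      0.030
1          41       33      1.939
2          20       33      5.121
3          59       33     20.485
4          36       33      0.273
5          37       33      0.485
6          33       33      0.000
7           9       33     17.455
8          45       33      4.364
9          18       33      6.818
Sum = 56.97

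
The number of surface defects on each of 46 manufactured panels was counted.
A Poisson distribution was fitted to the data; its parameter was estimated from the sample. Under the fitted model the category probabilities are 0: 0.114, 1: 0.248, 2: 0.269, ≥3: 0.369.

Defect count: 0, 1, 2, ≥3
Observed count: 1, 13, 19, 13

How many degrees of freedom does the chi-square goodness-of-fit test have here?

2

There are k = 4 categories and 1 parameter estimated from the data, so df = 4 − 1 − 1 = 2.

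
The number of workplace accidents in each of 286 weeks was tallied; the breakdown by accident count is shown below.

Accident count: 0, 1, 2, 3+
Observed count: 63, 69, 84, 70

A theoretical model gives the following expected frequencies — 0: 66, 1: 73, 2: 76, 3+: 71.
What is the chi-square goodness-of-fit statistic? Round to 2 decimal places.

cat         O        E   (O−E)²/E
0          63       66      0.136
1          69       73      0.219
2          84       76      0.842
3+         70       71      0.014
Sum = 1.21

1.21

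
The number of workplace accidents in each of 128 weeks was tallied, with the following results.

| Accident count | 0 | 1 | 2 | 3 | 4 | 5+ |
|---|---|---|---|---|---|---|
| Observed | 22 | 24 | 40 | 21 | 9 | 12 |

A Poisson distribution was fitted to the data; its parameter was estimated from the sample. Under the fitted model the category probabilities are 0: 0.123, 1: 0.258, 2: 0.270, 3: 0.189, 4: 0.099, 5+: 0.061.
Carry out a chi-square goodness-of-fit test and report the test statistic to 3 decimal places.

Expected counts E_i = n·p_i: 128×0.123 = 15.744, 128×0.258 = 33.024, 128×0.270 = 34.56, 128×0.189 = 24.192, 128×0.099 = 12.672, 128×0.061 = 7.808.
cat         O        E   (O−E)²/E
0          22   15.744     2.4859
1          24   33.024     2.4659
2          40    34.56     0.8563
3          21   24.192     0.4212
4           9   12.672     1.0640
5+         12    7.808     2.2506
Sum = 9.544

9.544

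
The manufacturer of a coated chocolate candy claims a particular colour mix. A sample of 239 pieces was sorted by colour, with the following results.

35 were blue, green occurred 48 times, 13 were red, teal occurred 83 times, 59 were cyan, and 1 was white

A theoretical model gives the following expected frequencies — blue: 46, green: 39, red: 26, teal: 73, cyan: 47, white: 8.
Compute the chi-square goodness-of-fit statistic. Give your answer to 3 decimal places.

blue: (35 − 46)²/46 = 121/46 = 2.6304
green: (48 − 39)²/39 = 81/39 = 2.0769
red: (13 − 26)²/26 = 169/26 = 6.5000
teal: (83 − 73)²/73 = 100/73 = 1.3699
cyan: (59 − 47)²/47 = 144/47 = 3.0638
white: (1 − 8)²/8 = 49/8 = 6.1250
Sum = 21.766

21.766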